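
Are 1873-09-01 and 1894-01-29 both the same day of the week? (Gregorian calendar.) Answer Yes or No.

Yes

From Sep 1, 1873 to Jan 29, 1894 is 7455 days.
7455 mod 7 = 0, so they are the same weekday.
(Sep 1, 1873 is a Monday; Jan 29, 1894 is a Monday.)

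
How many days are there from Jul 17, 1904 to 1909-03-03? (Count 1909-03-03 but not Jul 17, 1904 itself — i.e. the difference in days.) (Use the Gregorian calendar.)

Jul 17, 1904 → Jul 17, 1905: 365 days.
Jul 17, 1905 → Jul 17, 1906: 365 days.
Jul 17, 1906 → Jul 17, 1907: 365 days.
Jul 17, 1907 → Jul 17, 1908: 366 days (Feb 29, 1908 is in that span).
Jul 17, 1908 → Aug 17, 1908: 31 days (July has 31).
Aug 17, 1908 → Sep 17, 1908: 31 days (August has 31).
Sep 17, 1908 → Oct 17, 1908: 30 days (September has 30).
Oct 17, 1908 → Nov 17, 1908: 31 days (October has 31).
Nov 17, 1908 → Dec 17, 1908: 30 days (November has 30).
Dec 17, 1908 → Jan 17, 1909: 31 days (December has 31).
Jan 17, 1909 → Feb 17, 1909: 31 days (January has 31).
Feb 17, 1909 → Mar 3, 1909: 14 days.
Total: 1690 days.

1690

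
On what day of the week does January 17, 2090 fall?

Tuesday

January 1, 2090 is a Sunday.
Jan 1, 2090 → Jan 17, 2090: 16 days.
Total: 16 days.
16 mod 7 = 2, so Sunday + 2 = Tuesday.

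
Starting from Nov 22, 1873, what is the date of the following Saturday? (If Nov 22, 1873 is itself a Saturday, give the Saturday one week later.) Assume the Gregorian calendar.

Nov 22, 1873 is a Saturday.
From Saturday to the next Saturday is 7 days.
Nov 22, 1873 + 7 = Nov 29, 1873.

November 29, 1873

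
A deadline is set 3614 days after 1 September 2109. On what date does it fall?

+365 (one year) → Sep 1, 2110 (3249 left).
+365 (one year) → Sep 1, 2111 (2884 left).
+366 (one year; includes Feb 29, 2112) → Sep 1, 2112 (2518 left).
+365 (one year) → Sep 1, 2113 (2153 left).
+365 (one year) → Sep 1, 2114 (1788 left).
+365 (one year) → Sep 1, 2115 (1423 left).
+366 (one year; includes Feb 29, 2116) → Sep 1, 2116 (1057 left).
+365 (one year) → Sep 1, 2117 (692 left).
+365 (one year) → Sep 1, 2118 (327 left).
Sep has 30 days: +30 → Oct 1, 2118 (297 left).
Oct has 31 days: +31 → Nov 1, 2118 (266 left).
Nov has 30 days: +30 → Dec 1, 2118 (236 left).
Dec has 31 days: +31 → Jan 1, 2119 (205 left).
Jan has 31 days: +31 → Feb 1, 2119 (174 left).
Feb has 28 days: +28 → Mar 1, 2119 (146 left).
Mar has 31 days: +31 → Apr 1, 2119 (115 left).
Apr has 30 days: +30 → May 1, 2119 (85 left).
May has 31 days: +31 → Jun 1, 2119 (54 left).
Jun has 30 days: +30 → Jul 1, 2119 (24 left).
+24 → Jul 25, 2119.

July 25, 2119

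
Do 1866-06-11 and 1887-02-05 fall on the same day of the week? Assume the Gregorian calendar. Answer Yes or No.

No

From Jun 11, 1866 to Feb 5, 1887 is 7544 days.
7544 mod 7 = 5, so they are different weekdays.
(Jun 11, 1866 is a Monday; Feb 5, 1887 is a Saturday.)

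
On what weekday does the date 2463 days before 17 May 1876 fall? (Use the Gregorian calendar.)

Thursday

May 17, 1876 is a Wednesday.
2463 mod 7 = 6, so 2463 days before a Wednesday is Wednesday − 6 = Thursday.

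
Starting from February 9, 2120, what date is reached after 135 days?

June 23, 2120

Feb has 29 days: +21 → Mar 1, 2120 (114 left).
Mar has 31 days: +31 → Apr 1, 2120 (83 left).
Apr has 30 days: +30 → May 1, 2120 (53 left).
May has 31 days: +31 → Jun 1, 2120 (22 left).
+22 → Jun 23, 2120.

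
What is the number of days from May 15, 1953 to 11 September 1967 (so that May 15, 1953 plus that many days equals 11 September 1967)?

5232

May 15, 1953 → May 15, 1954: 365 days.
May 15, 1954 → May 15, 1955: 365 days.
May 15, 1955 → May 15, 1956: 366 days (Feb 29, 1956 is in that span).
May 15, 1956 → May 15, 1957: 365 days.
May 15, 1957 → May 15, 1958: 365 days.
May 15, 1958 → May 15, 1959: 365 days.
May 15, 1959 → May 15, 1960: 366 days (Feb 29, 1960 is in that span).
May 15, 1960 → May 15, 1961: 365 days.
May 15, 1961 → May 15, 1962: 365 days.
May 15, 1962 → May 15, 1963: 365 days.
May 15, 1963 → May 15, 1964: 366 days (Feb 29, 1964 is in that span).
May 15, 1964 → May 15, 1965: 365 days.
May 15, 1965 → May 15, 1966: 365 days.
May 15, 1966 → May 15, 1967: 365 days.
May 15, 1967 → Jun 15, 1967: 31 days (May has 31).
Jun 15, 1967 → Jul 15, 1967: 30 days (June has 30).
Jul 15, 1967 → Aug 15, 1967: 31 days (July has 31).
Aug 15, 1967 → Sep 11, 1967: 27 days.
Total: 5232 days.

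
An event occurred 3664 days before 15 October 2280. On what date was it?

October 4, 2270

−366 (one year; includes Feb 29, 2280) → Oct 15, 2279 (3298 left).
−365 (one year) → Oct 15, 2278 (2933 left).
−365 (one year) → Oct 15, 2277 (2568 left).
−365 (one year) → Oct 15, 2276 (2203 left).
−366 (one year; includes Feb 29, 2276) → Oct 15, 2275 (1837 left).
−365 (one year) → Oct 15, 2274 (1472 left).
−365 (one year) → Oct 15, 2273 (1107 left).
−365 (one year) → Oct 15, 2272 (742 left).
−366 (one year; includes Feb 29, 2272) → Oct 15, 2271 (376 left).
−15 → Sep 30, 2271 (end of Sep, 30 days; 361 left).
−30 → Aug 31, 2271 (end of Aug, 31 days; 331 left).
−31 → Jul 31, 2271 (end of Jul, 31 days; 300 left).
−31 → Jun 30, 2271 (end of Jun, 30 days; 269 left).
−30 → May 31, 2271 (end of May, 31 days; 239 left).
−31 → Apr 30, 2271 (end of Apr, 30 days; 208 left).
−30 → Mar 31, 2271 (end of Mar, 31 days; 178 left).
−31 → Feb 28, 2271 (end of Feb, 28 days; 147 left).
−28 → Jan 31, 2271 (end of Jan, 31 days; 119 left).
−31 → Dec 31, 2270 (end of Dec, 31 days; 88 left).
−31 → Nov 30, 2270 (end of Nov, 30 days; 57 left).
−30 → Oct 31, 2270 (end of Oct, 31 days; 27 left).
−27 → Oct 4, 2270.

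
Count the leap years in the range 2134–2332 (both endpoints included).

48

Multiples of 4 in [2134,2332]: 50.
Of those, multiples of 100: 2 (not leap unless ÷400).
Multiples of 400: 0.
Leap years = 50 − 2 + 0 = 48.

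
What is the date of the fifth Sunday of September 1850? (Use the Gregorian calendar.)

September 29, 1850

September 1, 1850 is a Sunday.
The first Sunday is therefore September 1 (same day).
The fifth Sunday is 1 + 4×7 = September 29.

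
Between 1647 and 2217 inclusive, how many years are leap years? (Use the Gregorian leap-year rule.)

138

Multiples of 4 in [1647,2217]: 143.
Of those, multiples of 100: 6 (not leap unless ÷400).
Multiples of 400: 1.
Leap years = 143 − 6 + 1 = 138.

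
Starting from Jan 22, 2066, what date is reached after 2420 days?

+365 (one year) → Jan 22, 2067 (2055 left).
+365 (one year) → Jan 22, 2068 (1690 left).
+366 (one year; includes Feb 29, 2068) → Jan 22, 2069 (1324 left).
+365 (one year) → Jan 22, 2070 (959 left).
+365 (one year) → Jan 22, 2071 (594 left).
+365 (one year) → Jan 22, 2072 (229 left).
Jan has 31 days: +10 → Feb 1, 2072 (219 left).
Feb has 29 days: +29 → Mar 1, 2072 (190 left).
Mar has 31 days: +31 → Apr 1, 2072 (159 left).
Apr has 30 days: +30 → May 1, 2072 (129 left).
May has 31 days: +31 → Jun 1, 2072 (98 left).
Jun has 30 days: +30 → Jul 1, 2072 (68 left).
Jul has 31 days: +31 → Aug 1, 2072 (37 left).
Aug has 31 days: +31 → Sep 1, 2072 (6 left).
+6 → Sep 7, 2072.

September 7, 2072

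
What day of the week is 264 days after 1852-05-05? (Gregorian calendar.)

May 5, 1852 is a Wednesday.
264 mod 7 = 5, so 264 days after a Wednesday is Wednesday + 5 = Monday.

Monday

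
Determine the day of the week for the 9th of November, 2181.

Doomsday rule: the anchor day for the 2100s is Sunday. For year 81: 81÷12 = 6 r 9, and 9÷4 = 2, so 6+9+2 = 17.
Sunday + 17 ≡ Wednesday — that's 2181's doomsday.
In November the doomsday date is Nov 7.
Nov 9 is 2 days after Nov 7; 2 mod 7 = 2, so Wednesday + 2 = Friday.

Friday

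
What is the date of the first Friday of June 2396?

June 1, 2396 is a Saturday.
The first Friday is therefore June 7 (6 days later).

June 7, 2396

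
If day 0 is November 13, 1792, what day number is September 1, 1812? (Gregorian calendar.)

Nov 13, 1792 → Nov 13, 1793: 365 days.
Nov 13, 1793 → Nov 13, 1794: 365 days.
Nov 13, 1794 → Nov 13, 1795: 365 days.
Nov 13, 1795 → Nov 13, 1796: 366 days (Feb 29, 1796 is in that span).
Nov 13, 1796 → Nov 13, 1797: 365 days.
Nov 13, 1797 → Nov 13, 1798: 365 days.
Nov 13, 1798 → Nov 13, 1799: 365 days.
Nov 13, 1799 → Nov 13, 1800: 365 days.
Nov 13, 1800 → Nov 13, 1801: 365 days.
Nov 13, 1801 → Nov 13, 1802: 365 days.
Nov 13, 1802 → Nov 13, 1803: 365 days.
Nov 13, 1803 → Nov 13, 1804: 366 days (Feb 29, 1804 is in that span).
Nov 13, 1804 → Nov 13, 1805: 365 days.
Nov 13, 1805 → Nov 13, 1806: 365 days.
Nov 13, 1806 → Nov 13, 1807: 365 days.
Nov 13, 1807 → Nov 13, 1808: 366 days (Feb 29, 1808 is in that span).
Nov 13, 1808 → Nov 13, 1809: 365 days.
Nov 13, 1809 → Nov 13, 1810: 365 days.
Nov 13, 1810 → Nov 13, 1811: 365 days.
Nov 13, 1811 → Dec 13, 1811: 30 days (November has 30).
Dec 13, 1811 → Jan 13, 1812: 31 days (December has 31).
Jan 13, 1812 → Feb 13, 1812: 31 days (January has 31).
Feb 13, 1812 → Mar 13, 1812: 29 days (February has 29).
Mar 13, 1812 → Apr 13, 1812: 31 days (March has 31).
Apr 13, 1812 → May 13, 1812: 30 days (April has 30).
May 13, 1812 → Jun 13, 1812: 31 days (May has 31).
Jun 13, 1812 → Jul 13, 1812: 30 days (June has 30).
Jul 13, 1812 → Aug 13, 1812: 31 days (July has 31).
Aug 13, 1812 → Sep 1, 1812: 19 days.
Total: 7231 days.

7231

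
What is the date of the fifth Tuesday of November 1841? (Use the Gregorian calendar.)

November 1, 1841 is a Monday.
The first Tuesday is therefore November 2 (1 days later).
The fifth Tuesday is 2 + 4×7 = November 30.

November 30, 1841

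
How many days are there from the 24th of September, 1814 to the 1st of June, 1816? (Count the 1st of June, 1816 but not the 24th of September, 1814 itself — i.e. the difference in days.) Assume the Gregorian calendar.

616

Sep 24, 1814 → Sep 24, 1815: 365 days.
Sep 24, 1815 → Oct 24, 1815: 30 days (September has 30).
Oct 24, 1815 → Nov 24, 1815: 31 days (October has 31).
Nov 24, 1815 → Dec 24, 1815: 30 days (November has 30).
Dec 24, 1815 → Jan 24, 1816: 31 days (December has 31).
Jan 24, 1816 → Feb 24, 1816: 31 days (January has 31).
Feb 24, 1816 → Mar 24, 1816: 29 days (February has 29).
Mar 24, 1816 → Apr 24, 1816: 31 days (March has 31).
Apr 24, 1816 → May 24, 1816: 30 days (April has 30).
May 24, 1816 → Jun 1, 1816: 8 days.
Total: 616 days.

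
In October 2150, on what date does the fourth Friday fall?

October 23, 2150

October 1, 2150 is a Thursday.
The first Friday is therefore October 2 (1 days later).
The fourth Friday is 2 + 3×7 = October 23.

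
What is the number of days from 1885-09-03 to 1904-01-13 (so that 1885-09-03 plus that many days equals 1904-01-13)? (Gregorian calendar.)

Sep 3, 1885 → Sep 3, 1886: 365 days.
Sep 3, 1886 → Sep 3, 1887: 365 days.
Sep 3, 1887 → Sep 3, 1888: 366 days (Feb 29, 1888 is in that span).
Sep 3, 1888 → Sep 3, 1889: 365 days.
Sep 3, 1889 → Sep 3, 1890: 365 days.
Sep 3, 1890 → Sep 3, 1891: 365 days.
Sep 3, 1891 → Sep 3, 1892: 366 days (Feb 29, 1892 is in that span).
Sep 3, 1892 → Sep 3, 1893: 365 days.
Sep 3, 1893 → Sep 3, 1894: 365 days.
Sep 3, 1894 → Sep 3, 1895: 365 days.
Sep 3, 1895 → Sep 3, 1896: 366 days (Feb 29, 1896 is in that span).
Sep 3, 1896 → Sep 3, 1897: 365 days.
Sep 3, 1897 → Sep 3, 1898: 365 days.
Sep 3, 1898 → Sep 3, 1899: 365 days.
Sep 3, 1899 → Sep 3, 1900: 365 days.
Sep 3, 1900 → Sep 3, 1901: 365 days.
Sep 3, 1901 → Sep 3, 1902: 365 days.
Sep 3, 1902 → Sep 3, 1903: 365 days.
Sep 3, 1903 → Oct 3, 1903: 30 days (September has 30).
Oct 3, 1903 → Nov 3, 1903: 31 days (October has 31).
Nov 3, 1903 → Dec 3, 1903: 30 days (November has 30).
Dec 3, 1903 → Jan 3, 1904: 31 days (December has 31).
Jan 3, 1904 → Jan 13, 1904: 10 days.
Total: 6705 days.

6705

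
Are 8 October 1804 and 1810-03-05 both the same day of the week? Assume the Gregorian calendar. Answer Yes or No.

From Oct 8, 1804 to Mar 5, 1810 is 1974 days.
1974 mod 7 = 0, so they are the same weekday.
(Oct 8, 1804 is a Monday; Mar 5, 1810 is a Monday.)

Yes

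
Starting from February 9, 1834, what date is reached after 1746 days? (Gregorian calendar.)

+365 (one year) → Feb 9, 1835 (1381 left).
+365 (one year) → Feb 9, 1836 (1016 left).
+366 (one year; includes Feb 29, 1836) → Feb 9, 1837 (650 left).
+365 (one year) → Feb 9, 1838 (285 left).
Feb has 28 days: +20 → Mar 1, 1838 (265 left).
Mar has 31 days: +31 → Apr 1, 1838 (234 left).
Apr has 30 days: +30 → May 1, 1838 (204 left).
May has 31 days: +31 → Jun 1, 1838 (173 left).
Jun has 30 days: +30 → Jul 1, 1838 (143 left).
Jul has 31 days: +31 → Aug 1, 1838 (112 left).
Aug has 31 days: +31 → Sep 1, 1838 (81 left).
Sep has 30 days: +30 → Oct 1, 1838 (51 left).
Oct has 31 days: +31 → Nov 1, 1838 (20 left).
+20 → Nov 21, 1838.

November 21, 1838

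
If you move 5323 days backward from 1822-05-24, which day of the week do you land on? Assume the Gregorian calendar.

May 24, 1822 is a Friday.
5323 mod 7 = 3, so 5323 days before a Friday is Friday − 3 = Tuesday.

Tuesday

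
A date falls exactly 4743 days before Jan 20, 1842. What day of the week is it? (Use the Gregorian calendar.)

Jan 20, 1842 is a Thursday.
4743 mod 7 = 4, so 4743 days before a Thursday is Thursday − 4 = Sunday.

Sunday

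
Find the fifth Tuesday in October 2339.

October 1, 2339 is a Sunday.
The first Tuesday is therefore October 3 (2 days later).
The fifth Tuesday is 3 + 4×7 = October 31.

October 31, 2339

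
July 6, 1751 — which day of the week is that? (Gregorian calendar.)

Doomsday rule: the anchor day for the 1700s is Sunday. For year 51: 51÷12 = 4 r 3, and 3÷4 = 0, so 4+3+0 = 7.
Sunday + 7 ≡ Sunday — that's 1751's doomsday.
In July the doomsday date is Jul 11.
Jul 6 is 5 days before Jul 11; 5 mod 7 = 5, so Sunday − 5 = Tuesday.

Tuesday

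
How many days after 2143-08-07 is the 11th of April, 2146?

Aug 7, 2143 → Aug 7, 2144: 366 days (Feb 29, 2144 is in that span).
Aug 7, 2144 → Aug 7, 2145: 365 days.
Aug 7, 2145 → Sep 7, 2145: 31 days (August has 31).
Sep 7, 2145 → Oct 7, 2145: 30 days (September has 30).
Oct 7, 2145 → Nov 7, 2145: 31 days (October has 31).
Nov 7, 2145 → Dec 7, 2145: 30 days (November has 30).
Dec 7, 2145 → Jan 7, 2146: 31 days (December has 31).
Jan 7, 2146 → Feb 7, 2146: 31 days (January has 31).
Feb 7, 2146 → Mar 7, 2146: 28 days (February has 28).
Mar 7, 2146 → Apr 7, 2146: 31 days (March has 31).
Apr 7, 2146 → Apr 11, 2146: 4 days.
Total: 978 days.

978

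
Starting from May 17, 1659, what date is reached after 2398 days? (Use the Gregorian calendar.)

+366 (one year; includes Feb 29, 1660) → May 17, 1660 (2032 left).
+365 (one year) → May 17, 1661 (1667 left).
+365 (one year) → May 17, 1662 (1302 left).
+365 (one year) → May 17, 1663 (937 left).
+366 (one year; includes Feb 29, 1664) → May 17, 1664 (571 left).
+365 (one year) → May 17, 1665 (206 left).
May has 31 days: +15 → Jun 1, 1665 (191 left).
Jun has 30 days: +30 → Jul 1, 1665 (161 left).
Jul has 31 days: +31 → Aug 1, 1665 (130 left).
Aug has 31 days: +31 → Sep 1, 1665 (99 left).
Sep has 30 days: +30 → Oct 1, 1665 (69 left).
Oct has 31 days: +31 → Nov 1, 1665 (38 left).
Nov has 30 days: +30 → Dec 1, 1665 (8 left).
+8 → Dec 9, 1665.

December 9, 1665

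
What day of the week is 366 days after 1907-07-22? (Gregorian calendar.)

Jul 22, 1907 is a Monday.
366 mod 7 = 2, so 366 days after a Monday is Monday + 2 = Wednesday.

Wednesday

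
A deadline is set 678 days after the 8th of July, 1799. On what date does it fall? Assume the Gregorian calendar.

+365 (one year) → Jul 8, 1800 (313 left).
Jul has 31 days: +24 → Aug 1, 1800 (289 left).
Aug has 31 days: +31 → Sep 1, 1800 (258 left).
Sep has 30 days: +30 → Oct 1, 1800 (228 left).
Oct has 31 days: +31 → Nov 1, 1800 (197 left).
Nov has 30 days: +30 → Dec 1, 1800 (167 left).
Dec has 31 days: +31 → Jan 1, 1801 (136 left).
Jan has 31 days: +31 → Feb 1, 1801 (105 left).
Feb has 28 days: +28 → Mar 1, 1801 (77 left).
Mar has 31 days: +31 → Apr 1, 1801 (46 left).
Apr has 30 days: +30 → May 1, 1801 (16 left).
+16 → May 17, 1801.

May 17, 1801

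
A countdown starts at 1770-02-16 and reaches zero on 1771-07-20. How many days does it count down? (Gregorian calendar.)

Feb 16, 1770 → Feb 16, 1771: 365 days.
Feb 16, 1771 → Mar 16, 1771: 28 days (February has 28).
Mar 16, 1771 → Apr 16, 1771: 31 days (March has 31).
Apr 16, 1771 → May 16, 1771: 30 days (April has 30).
May 16, 1771 → Jun 16, 1771: 31 days (May has 31).
Jun 16, 1771 → Jul 16, 1771: 30 days (June has 30).
Jul 16, 1771 → Jul 20, 1771: 4 days.
Total: 519 days.

519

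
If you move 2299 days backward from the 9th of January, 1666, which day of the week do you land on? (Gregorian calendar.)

First find the weekday of Jan 9, 1666. Doomsday rule: the anchor day for the 1600s is Tuesday. For year 66: 66÷12 = 5 r 6, and 6÷4 = 1, so 5+6+1 = 12.
Tuesday + 12 ≡ Sunday — that's 1666's doomsday.
In January the doomsday date is Jan 3 (1666 is not a leap year).
Jan 9 is 6 days after Jan 3; 6 mod 7 = 6, so Sunday + 6 = Saturday.
2299 mod 7 = 3, so 2299 days before a Saturday is Saturday − 3 = Wednesday.

Wednesday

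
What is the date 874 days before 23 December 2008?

−366 (one year; includes Feb 29, 2008) → Dec 23, 2007 (508 left).
−365 (one year) → Dec 23, 2006 (143 left).
−23 → Nov 30, 2006 (end of Nov, 30 days; 120 left).
−30 → Oct 31, 2006 (end of Oct, 31 days; 90 left).
−31 → Sep 30, 2006 (end of Sep, 30 days; 59 left).
−30 → Aug 31, 2006 (end of Aug, 31 days; 29 left).
−29 → Aug 2, 2006.

August 2, 2006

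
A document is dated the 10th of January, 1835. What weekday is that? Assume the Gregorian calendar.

Doomsday rule: the anchor day for the 1800s is Friday. For year 35: 35÷12 = 2 r 11, and 11÷4 = 2, so 2+11+2 = 15.
Friday + 15 ≡ Saturday — that's 1835's doomsday.
In January the doomsday date is Jan 3 (1835 is not a leap year).
Jan 10 is 7 days after Jan 3; 7 mod 7 = 0, so Saturday + 0 = Saturday.

Saturday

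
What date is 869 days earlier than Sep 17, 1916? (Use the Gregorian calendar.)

−366 (one year; includes Feb 29, 1916) → Sep 17, 1915 (503 left).
−365 (one year) → Sep 17, 1914 (138 left).
−17 → Aug 31, 1914 (end of Aug, 31 days; 121 left).
−31 → Jul 31, 1914 (end of Jul, 31 days; 90 left).
−31 → Jun 30, 1914 (end of Jun, 30 days; 59 left).
−30 → May 31, 1914 (end of May, 31 days; 29 left).
−29 → May 2, 1914.

May 2, 1914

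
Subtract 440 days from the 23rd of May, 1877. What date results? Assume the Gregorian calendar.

March 9, 1876

−365 (one year) → May 23, 1876 (75 left).
−23 → Apr 30, 1876 (end of Apr, 30 days; 52 left).
−30 → Mar 31, 1876 (end of Mar, 31 days; 22 left).
−22 → Mar 9, 1876.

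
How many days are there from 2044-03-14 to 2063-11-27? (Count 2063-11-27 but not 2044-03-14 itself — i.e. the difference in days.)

7197

Mar 14, 2044 → Mar 14, 2045: 365 days.
Mar 14, 2045 → Mar 14, 2046: 365 days.
Mar 14, 2046 → Mar 14, 2047: 365 days.
Mar 14, 2047 → Mar 14, 2048: 366 days (Feb 29, 2048 is in that span).
Mar 14, 2048 → Mar 14, 2049: 365 days.
Mar 14, 2049 → Mar 14, 2050: 365 days.
Mar 14, 2050 → Mar 14, 2051: 365 days.
Mar 14, 2051 → Mar 14, 2052: 366 days (Feb 29, 2052 is in that span).
Mar 14, 2052 → Mar 14, 2053: 365 days.
Mar 14, 2053 → Mar 14, 2054: 365 days.
Mar 14, 2054 → Mar 14, 2055: 365 days.
Mar 14, 2055 → Mar 14, 2056: 366 days (Feb 29, 2056 is in that span).
Mar 14, 2056 → Mar 14, 2057: 365 days.
Mar 14, 2057 → Mar 14, 2058: 365 days.
Mar 14, 2058 → Mar 14, 2059: 365 days.
Mar 14, 2059 → Mar 14, 2060: 366 days (Feb 29, 2060 is in that span).
Mar 14, 2060 → Mar 14, 2061: 365 days.
Mar 14, 2061 → Mar 14, 2062: 365 days.
Mar 14, 2062 → Mar 14, 2063: 365 days.
Mar 14, 2063 → Apr 14, 2063: 31 days (March has 31).
Apr 14, 2063 → May 14, 2063: 30 days (April has 30).
May 14, 2063 → Jun 14, 2063: 31 days (May has 31).
Jun 14, 2063 → Jul 14, 2063: 30 days (June has 30).
Jul 14, 2063 → Aug 14, 2063: 31 days (July has 31).
Aug 14, 2063 → Sep 14, 2063: 31 days (August has 31).
Sep 14, 2063 → Oct 14, 2063: 30 days (September has 30).
Oct 14, 2063 → Nov 14, 2063: 31 days (October has 31).
Nov 14, 2063 → Nov 27, 2063: 13 days.
Total: 7197 days.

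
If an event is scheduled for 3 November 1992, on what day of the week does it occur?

Doomsday rule: the anchor day for the 1900s is Wednesday. For year 92: 92÷12 = 7 r 8, and 8÷4 = 2, so 7+8+2 = 17.
Wednesday + 17 ≡ Saturday — that's 1992's doomsday.
In November the doomsday date is Nov 7.
Nov 3 is 4 days before Nov 7; 4 mod 7 = 4, so Saturday − 4 = Tuesday.

Tuesday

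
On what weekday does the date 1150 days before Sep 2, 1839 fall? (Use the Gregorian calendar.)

Sep 2, 1839 is a Monday.
1150 mod 7 = 2, so 1150 days before a Monday is Monday − 2 = Saturday.

Saturday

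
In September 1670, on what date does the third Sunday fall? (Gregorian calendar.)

September 21, 1670

September 1, 1670 is a Monday.
The first Sunday is therefore September 7 (6 days later).
The third Sunday is 7 + 2×7 = September 21.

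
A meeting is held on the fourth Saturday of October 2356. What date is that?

October 27, 2356

October 1, 2356 is a Monday.
The first Saturday is therefore October 6 (5 days later).
The fourth Saturday is 6 + 3×7 = October 27.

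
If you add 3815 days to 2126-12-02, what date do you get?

+365 (one year) → Dec 2, 2127 (3450 left).
+366 (one year; includes Feb 29, 2128) → Dec 2, 2128 (3084 left).
+365 (one year) → Dec 2, 2129 (2719 left).
+365 (one year) → Dec 2, 2130 (2354 left).
+365 (one year) → Dec 2, 2131 (1989 left).
+366 (one year; includes Feb 29, 2132) → Dec 2, 2132 (1623 left).
+365 (one year) → Dec 2, 2133 (1258 left).
+365 (one year) → Dec 2, 2134 (893 left).
+365 (one year) → Dec 2, 2135 (528 left).
+366 (one year; includes Feb 29, 2136) → Dec 2, 2136 (162 left).
Dec has 31 days: +30 → Jan 1, 2137 (132 left).
Jan has 31 days: +31 → Feb 1, 2137 (101 left).
Feb has 28 days: +28 → Mar 1, 2137 (73 left).
Mar has 31 days: +31 → Apr 1, 2137 (42 left).
Apr has 30 days: +30 → May 1, 2137 (12 left).
+12 → May 13, 2137.

May 13, 2137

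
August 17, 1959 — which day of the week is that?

Monday

Doomsday rule: the anchor day for the 1900s is Wednesday. For year 59: 59÷12 = 4 r 11, and 11÷4 = 2, so 4+11+2 = 17.
Wednesday + 17 ≡ Saturday — that's 1959's doomsday.
In August the doomsday date is Aug 8.
Aug 17 is 9 days after Aug 8; 9 mod 7 = 2, so Saturday + 2 = Monday.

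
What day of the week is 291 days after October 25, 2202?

Friday

Oct 25, 2202 is a Monday.
291 mod 7 = 4, so 291 days after a Monday is Monday + 4 = Friday.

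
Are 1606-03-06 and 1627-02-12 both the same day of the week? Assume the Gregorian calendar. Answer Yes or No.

No

From Mar 6, 1606 to Feb 12, 1627 is 7648 days.
7648 mod 7 = 4, so they are different weekdays.
(Mar 6, 1606 is a Monday; Feb 12, 1627 is a Friday.)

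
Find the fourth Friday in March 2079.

March 24, 2079

March 1, 2079 is a Wednesday.
The first Friday is therefore March 3 (2 days later).
The fourth Friday is 3 + 3×7 = March 24.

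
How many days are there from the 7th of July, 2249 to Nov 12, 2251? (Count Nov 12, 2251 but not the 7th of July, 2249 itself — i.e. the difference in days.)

Jul 7, 2249 → Jul 7, 2250: 365 days.
Jul 7, 2250 → Jul 7, 2251: 365 days.
Jul 7, 2251 → Aug 7, 2251: 31 days (July has 31).
Aug 7, 2251 → Sep 7, 2251: 31 days (August has 31).
Sep 7, 2251 → Oct 7, 2251: 30 days (September has 30).
Oct 7, 2251 → Nov 7, 2251: 31 days (October has 31).
Nov 7, 2251 → Nov 12, 2251: 5 days.
Total: 858 days.

858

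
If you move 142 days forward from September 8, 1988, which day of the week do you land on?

First find the weekday of Sep 8, 1988. Doomsday rule: the anchor day for the 1900s is Wednesday. For year 88: 88÷12 = 7 r 4, and 4÷4 = 1, so 7+4+1 = 12.
Wednesday + 12 ≡ Monday — that's 1988's doomsday.
In September the doomsday date is Sep 5.
Sep 8 is 3 days after Sep 5; 3 mod 7 = 3, so Monday + 3 = Thursday.
142 mod 7 = 2, so 142 days after a Thursday is Thursday + 2 = Saturday.

Saturday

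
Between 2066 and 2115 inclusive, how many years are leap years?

11

Multiples of 4 in [2066,2115]: 12.
Of those, multiples of 100: 1 (not leap unless ÷400).
Multiples of 400: 0.
Leap years = 12 − 1 + 0 = 11.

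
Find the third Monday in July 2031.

July 21, 2031

July 1, 2031 is a Tuesday.
The first Monday is therefore July 7 (6 days later).
The third Monday is 7 + 2×7 = July 21.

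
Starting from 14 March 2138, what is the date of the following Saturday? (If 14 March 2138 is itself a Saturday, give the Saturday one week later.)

Mar 14, 2138 is a Friday.
From Friday to the next Saturday is 1 day.
Mar 14, 2138 + 1 = Mar 15, 2138.

March 15, 2138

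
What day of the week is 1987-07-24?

Doomsday rule: the anchor day for the 1900s is Wednesday. For year 87: 87÷12 = 7 r 3, and 3÷4 = 0, so 7+3+0 = 10.
Wednesday + 10 ≡ Saturday — that's 1987's doomsday.
In July the doomsday date is Jul 11.
Jul 24 is 13 days after Jul 11; 13 mod 7 = 6, so Saturday + 6 = Friday.

Friday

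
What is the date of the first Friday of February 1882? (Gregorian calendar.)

February 1, 1882 is a Wednesday.
The first Friday is therefore February 3 (2 days later).

February 3, 1882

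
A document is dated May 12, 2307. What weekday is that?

Doomsday rule: the anchor day for the 2300s is Wednesday. For year 07: 7÷12 = 0 r 7, and 7÷4 = 1, so 0+7+1 = 8.
Wednesday + 8 ≡ Thursday — that's 2307's doomsday.
In May the doomsday date is May 9.
May 12 is 3 days after May 9; 3 mod 7 = 3, so Thursday + 3 = Sunday.

Sunday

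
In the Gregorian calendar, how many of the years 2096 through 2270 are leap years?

Multiples of 4 in [2096,2270]: 44.
Of those, multiples of 100: 2 (not leap unless ÷400).
Multiples of 400: 0.
Leap years = 44 − 2 + 0 = 42.

42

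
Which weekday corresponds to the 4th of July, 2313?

Friday

Doomsday rule: the anchor day for the 2300s is Wednesday. For year 13: 13÷12 = 1 r 1, and 1÷4 = 0, so 1+1+0 = 2.
Wednesday + 2 ≡ Friday — that's 2313's doomsday.
In July the doomsday date is Jul 11.
Jul 4 is 7 days before Jul 11; 7 mod 7 = 0, so Friday − 0 = Friday.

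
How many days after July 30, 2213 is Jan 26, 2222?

Jul 30, 2213 → Jul 30, 2214: 365 days.
Jul 30, 2214 → Jul 30, 2215: 365 days.
Jul 30, 2215 → Jul 30, 2216: 366 days (Feb 29, 2216 is in that span).
Jul 30, 2216 → Jul 30, 2217: 365 days.
Jul 30, 2217 → Jul 30, 2218: 365 days.
Jul 30, 2218 → Jul 30, 2219: 365 days.
Jul 30, 2219 → Jul 30, 2220: 366 days (Feb 29, 2220 is in that span).
Jul 30, 2220 → Jul 30, 2221: 365 days.
Jul 30, 2221 → Aug 30, 2221: 31 days (July has 31).
Aug 30, 2221 → Sep 30, 2221: 31 days (August has 31).
Sep 30, 2221 → Oct 30, 2221: 30 days (September has 30).
Oct 30, 2221 → Nov 30, 2221: 31 days (October has 31).
Nov 30, 2221 → Dec 30, 2221: 30 days (November has 30).
Dec 30, 2221 → Jan 26, 2222: 27 days.
Total: 3102 days.

3102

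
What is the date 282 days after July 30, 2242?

May 8, 2243

Jul has 31 days: +2 → Aug 1, 2242 (280 left).
Aug has 31 days: +31 → Sep 1, 2242 (249 left).
Sep has 30 days: +30 → Oct 1, 2242 (219 left).
Oct has 31 days: +31 → Nov 1, 2242 (188 left).
Nov has 30 days: +30 → Dec 1, 2242 (158 left).
Dec has 31 days: +31 → Jan 1, 2243 (127 left).
Jan has 31 days: +31 → Feb 1, 2243 (96 left).
Feb has 28 days: +28 → Mar 1, 2243 (68 left).
Mar has 31 days: +31 → Apr 1, 2243 (37 left).
Apr has 30 days: +30 → May 1, 2243 (7 left).
+7 → May 8, 2243.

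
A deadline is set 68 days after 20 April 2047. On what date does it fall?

June 27, 2047

Apr has 30 days: +11 → May 1, 2047 (57 left).
May has 31 days: +31 → Jun 1, 2047 (26 left).
+26 → Jun 27, 2047.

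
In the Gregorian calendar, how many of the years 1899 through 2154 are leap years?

62

Multiples of 4 in [1899,2154]: 64.
Of those, multiples of 100: 3 (not leap unless ÷400).
Multiples of 400: 1.
Leap years = 64 − 3 + 1 = 62.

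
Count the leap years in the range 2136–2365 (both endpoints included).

Multiples of 4 in [2136,2365]: 58.
Of those, multiples of 100: 2 (not leap unless ÷400).
Multiples of 400: 0.
Leap years = 58 − 2 + 0 = 56.

56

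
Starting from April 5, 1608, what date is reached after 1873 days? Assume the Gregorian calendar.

May 22, 1613

+365 (one year) → Apr 5, 1609 (1508 left).
+365 (one year) → Apr 5, 1610 (1143 left).
+365 (one year) → Apr 5, 1611 (778 left).
+366 (one year; includes Feb 29, 1612) → Apr 5, 1612 (412 left).
+365 (one year) → Apr 5, 1613 (47 left).
Apr has 30 days: +26 → May 1, 1613 (21 left).
+21 → May 22, 1613.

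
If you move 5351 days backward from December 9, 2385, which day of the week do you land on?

First find the weekday of Dec 9, 2385. Doomsday rule: the anchor day for the 2300s is Wednesday. For year 85: 85÷12 = 7 r 1, and 1÷4 = 0, so 7+1+0 = 8.
Wednesday + 8 ≡ Thursday — that's 2385's doomsday.
In December the doomsday date is Dec 12.
Dec 9 is 3 days before Dec 12; 3 mod 7 = 3, so Thursday − 3 = Monday.
5351 mod 7 = 3, so 5351 days before a Monday is Monday − 3 = Friday.

Friday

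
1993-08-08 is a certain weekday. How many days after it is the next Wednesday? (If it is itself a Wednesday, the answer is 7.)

Aug 8, 1993 is a Sunday.
From Sunday to the next Wednesday is 3 days.

3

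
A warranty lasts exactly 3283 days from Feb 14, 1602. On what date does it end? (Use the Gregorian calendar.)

February 10, 1611

+365 (one year) → Feb 14, 1603 (2918 left).
+365 (one year) → Feb 14, 1604 (2553 left).
+366 (one year; includes Feb 29, 1604) → Feb 14, 1605 (2187 left).
+365 (one year) → Feb 14, 1606 (1822 left).
+365 (one year) → Feb 14, 1607 (1457 left).
+365 (one year) → Feb 14, 1608 (1092 left).
+366 (one year; includes Feb 29, 1608) → Feb 14, 1609 (726 left).
+365 (one year) → Feb 14, 1610 (361 left).
Feb has 28 days: +15 → Mar 1, 1610 (346 left).
Mar has 31 days: +31 → Apr 1, 1610 (315 left).
Apr has 30 days: +30 → May 1, 1610 (285 left).
May has 31 days: +31 → Jun 1, 1610 (254 left).
Jun has 30 days: +30 → Jul 1, 1610 (224 left).
Jul has 31 days: +31 → Aug 1, 1610 (193 left).
Aug has 31 days: +31 → Sep 1, 1610 (162 left).
Sep has 30 days: +30 → Oct 1, 1610 (132 left).
Oct has 31 days: +31 → Nov 1, 1610 (101 left).
Nov has 30 days: +30 → Dec 1, 1610 (71 left).
Dec has 31 days: +31 → Jan 1, 1611 (40 left).
Jan has 31 days: +31 → Feb 1, 1611 (9 left).
+9 → Feb 10, 1611.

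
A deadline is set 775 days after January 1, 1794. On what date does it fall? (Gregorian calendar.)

+365 (one year) → Jan 1, 1795 (410 left).
+365 (one year) → Jan 1, 1796 (45 left).
Jan has 31 days: +31 → Feb 1, 1796 (14 left).
+14 → Feb 15, 1796.

February 15, 1796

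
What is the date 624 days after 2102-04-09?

+365 (one year) → Apr 9, 2103 (259 left).
Apr has 30 days: +22 → May 1, 2103 (237 left).
May has 31 days: +31 → Jun 1, 2103 (206 left).
Jun has 30 days: +30 → Jul 1, 2103 (176 left).
Jul has 31 days: +31 → Aug 1, 2103 (145 left).
Aug has 31 days: +31 → Sep 1, 2103 (114 left).
Sep has 30 days: +30 → Oct 1, 2103 (84 left).
Oct has 31 days: +31 → Nov 1, 2103 (53 left).
Nov has 30 days: +30 → Dec 1, 2103 (23 left).
+23 → Dec 24, 2103.

December 24, 2103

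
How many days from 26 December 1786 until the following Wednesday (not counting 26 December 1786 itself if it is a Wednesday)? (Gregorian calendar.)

Dec 26, 1786 is a Tuesday.
From Tuesday to the next Wednesday is 1 day.

1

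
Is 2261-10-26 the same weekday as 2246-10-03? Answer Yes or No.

From Oct 3, 2246 to Oct 26, 2261 is 5502 days.
5502 mod 7 = 0, so they are the same weekday.
(Oct 3, 2246 is a Saturday; Oct 26, 2261 is a Saturday.)

Yes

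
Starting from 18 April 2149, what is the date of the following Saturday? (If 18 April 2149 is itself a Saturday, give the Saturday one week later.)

April 19, 2149

Apr 18, 2149 is a Friday.
From Friday to the next Saturday is 1 day.
Apr 18, 2149 + 1 = Apr 19, 2149.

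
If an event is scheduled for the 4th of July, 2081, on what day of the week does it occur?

Friday

Doomsday rule: the anchor day for the 2000s is Tuesday. For year 81: 81÷12 = 6 r 9, and 9÷4 = 2, so 6+9+2 = 17.
Tuesday + 17 ≡ Friday — that's 2081's doomsday.
In July the doomsday date is Jul 11.
Jul 4 is 7 days before Jul 11; 7 mod 7 = 0, so Friday − 0 = Friday.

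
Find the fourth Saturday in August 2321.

August 1, 2321 is a Monday.
The first Saturday is therefore August 6 (5 days later).
The fourth Saturday is 6 + 3×7 = August 27.

August 27, 2321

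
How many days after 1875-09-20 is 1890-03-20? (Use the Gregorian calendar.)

5295

Sep 20, 1875 → Sep 20, 1876: 366 days (Feb 29, 1876 is in that span).
Sep 20, 1876 → Sep 20, 1877: 365 days.
Sep 20, 1877 → Sep 20, 1878: 365 days.
Sep 20, 1878 → Sep 20, 1879: 365 days.
Sep 20, 1879 → Sep 20, 1880: 366 days (Feb 29, 1880 is in that span).
Sep 20, 1880 → Sep 20, 1881: 365 days.
Sep 20, 1881 → Sep 20, 1882: 365 days.
Sep 20, 1882 → Sep 20, 1883: 365 days.
Sep 20, 1883 → Sep 20, 1884: 366 days (Feb 29, 1884 is in that span).
Sep 20, 1884 → Sep 20, 1885: 365 days.
Sep 20, 1885 → Sep 20, 1886: 365 days.
Sep 20, 1886 → Sep 20, 1887: 365 days.
Sep 20, 1887 → Sep 20, 1888: 366 days (Feb 29, 1888 is in that span).
Sep 20, 1888 → Sep 20, 1889: 365 days.
Sep 20, 1889 → Oct 20, 1889: 30 days (September has 30).
Oct 20, 1889 → Nov 20, 1889: 31 days (October has 31).
Nov 20, 1889 → Dec 20, 1889: 30 days (November has 30).
Dec 20, 1889 → Jan 20, 1890: 31 days (December has 31).
Jan 20, 1890 → Feb 20, 1890: 31 days (January has 31).
Feb 20, 1890 → Mar 20, 1890: 28 days.
Total: 5295 days.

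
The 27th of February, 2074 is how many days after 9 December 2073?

80

Dec 9, 2073 → Jan 9, 2074: 31 days (December has 31).
Jan 9, 2074 → Feb 9, 2074: 31 days (January has 31).
Feb 9, 2074 → Feb 27, 2074: 18 days.
Total: 80 days.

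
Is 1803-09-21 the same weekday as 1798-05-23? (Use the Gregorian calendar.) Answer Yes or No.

Yes

From May 23, 1798 to Sep 21, 1803 is 1946 days.
1946 mod 7 = 0, so they are the same weekday.
(May 23, 1798 is a Wednesday; Sep 21, 1803 is a Wednesday.)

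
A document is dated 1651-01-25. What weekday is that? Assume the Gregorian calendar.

Wednesday

Doomsday rule: the anchor day for the 1600s is Tuesday. For year 51: 51÷12 = 4 r 3, and 3÷4 = 0, so 4+3+0 = 7.
Tuesday + 7 ≡ Tuesday — that's 1651's doomsday.
In January the doomsday date is Jan 3 (1651 is not a leap year).
Jan 25 is 22 days after Jan 3; 22 mod 7 = 1, so Tuesday + 1 = Wednesday.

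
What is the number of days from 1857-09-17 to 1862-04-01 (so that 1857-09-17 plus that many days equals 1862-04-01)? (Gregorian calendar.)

Sep 17, 1857 → Sep 17, 1858: 365 days.
Sep 17, 1858 → Sep 17, 1859: 365 days.
Sep 17, 1859 → Sep 17, 1860: 366 days (Feb 29, 1860 is in that span).
Sep 17, 1860 → Sep 17, 1861: 365 days.
Sep 17, 1861 → Oct 17, 1861: 30 days (September has 30).
Oct 17, 1861 → Nov 17, 1861: 31 days (October has 31).
Nov 17, 1861 → Dec 17, 1861: 30 days (November has 30).
Dec 17, 1861 → Jan 17, 1862: 31 days (December has 31).
Jan 17, 1862 → Feb 17, 1862: 31 days (January has 31).
Feb 17, 1862 → Mar 17, 1862: 28 days (February has 28).
Mar 17, 1862 → Apr 1, 1862: 15 days.
Total: 1657 days.

1657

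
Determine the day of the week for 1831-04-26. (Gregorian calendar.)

Tuesday

January 1, 1831 is a Saturday.
Jan 1, 1831 → Feb 1, 1831: 31 days (January has 31).
Feb 1, 1831 → Mar 1, 1831: 28 days (February has 28).
Mar 1, 1831 → Apr 1, 1831: 31 days (March has 31).
Apr 1, 1831 → Apr 26, 1831: 25 days.
Total: 115 days.
115 mod 7 = 3, so Saturday + 3 = Tuesday.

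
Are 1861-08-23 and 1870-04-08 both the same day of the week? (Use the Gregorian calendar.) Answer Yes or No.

From Aug 23, 1861 to Apr 8, 1870 is 3150 days.
3150 mod 7 = 0, so they are the same weekday.
(Aug 23, 1861 is a Friday; Apr 8, 1870 is a Friday.)

Yes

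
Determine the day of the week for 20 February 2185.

Sunday

January 1, 2185 is a Saturday.
Jan 1, 2185 → Feb 1, 2185: 31 days (January has 31).
Feb 1, 2185 → Feb 20, 2185: 19 days.
Total: 50 days.
50 mod 7 = 1, so Saturday + 1 = Sunday.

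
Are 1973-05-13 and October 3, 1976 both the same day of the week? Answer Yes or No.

Yes

From May 13, 1973 to Oct 3, 1976 is 1239 days.
1239 mod 7 = 0, so they are the same weekday.
(May 13, 1973 is a Sunday; Oct 3, 1976 is a Sunday.)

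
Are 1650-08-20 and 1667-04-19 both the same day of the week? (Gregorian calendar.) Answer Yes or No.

No

From Aug 20, 1650 to Apr 19, 1667 is 6086 days.
6086 mod 7 = 3, so they are different weekdays.
(Aug 20, 1650 is a Saturday; Apr 19, 1667 is a Tuesday.)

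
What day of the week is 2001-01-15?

Doomsday rule: the anchor day for the 2000s is Tuesday. For year 01: 1÷12 = 0 r 1, and 1÷4 = 0, so 0+1+0 = 1.
Tuesday + 1 ≡ Wednesday — that's 2001's doomsday.
In January the doomsday date is Jan 3 (2001 is not a leap year).
Jan 15 is 12 days after Jan 3; 12 mod 7 = 5, so Wednesday + 5 = Monday.

Monday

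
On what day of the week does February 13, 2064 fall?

January 1, 2064 is a Tuesday.
Jan 1, 2064 → Feb 1, 2064: 31 days (January has 31).
Feb 1, 2064 → Feb 13, 2064: 12 days.
Total: 43 days.
43 mod 7 = 1, so Tuesday + 1 = Wednesday.

Wednesday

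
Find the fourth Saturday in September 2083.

September 1, 2083 is a Wednesday.
The first Saturday is therefore September 4 (3 days later).
The fourth Saturday is 4 + 3×7 = September 25.

September 25, 2083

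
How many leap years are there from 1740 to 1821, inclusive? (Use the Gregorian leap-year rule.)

Multiples of 4 in [1740,1821]: 21.
Of those, multiples of 100: 1 (not leap unless ÷400).
Multiples of 400: 0.
Leap years = 21 − 1 + 0 = 20.

20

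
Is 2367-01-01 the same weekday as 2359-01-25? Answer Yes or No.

Yes

From Jan 25, 2359 to Jan 1, 2367 is 2898 days.
2898 mod 7 = 0, so they are the same weekday.
(Jan 25, 2359 is a Sunday; Jan 1, 2367 is a Sunday.)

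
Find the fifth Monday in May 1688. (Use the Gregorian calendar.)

May 1, 1688 is a Saturday.
The first Monday is therefore May 3 (2 days later).
The fifth Monday is 3 + 4×7 = May 31.

May 31, 1688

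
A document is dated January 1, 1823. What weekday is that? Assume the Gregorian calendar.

Wednesday

Doomsday rule: the anchor day for the 1800s is Friday. For year 23: 23÷12 = 1 r 11, and 11÷4 = 2, so 1+11+2 = 14.
Friday + 14 ≡ Friday — that's 1823's doomsday.
In January the doomsday date is Jan 3 (1823 is not a leap year).
Jan 1 is 2 days before Jan 3; 2 mod 7 = 2, so Friday − 2 = Wednesday.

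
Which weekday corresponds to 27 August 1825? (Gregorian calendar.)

Doomsday rule: the anchor day for the 1800s is Friday. For year 25: 25÷12 = 2 r 1, and 1÷4 = 0, so 2+1+0 = 3.
Friday + 3 ≡ Monday — that's 1825's doomsday.
In August the doomsday date is Aug 8.
Aug 27 is 19 days after Aug 8; 19 mod 7 = 5, so Monday + 5 = Saturday.

Saturday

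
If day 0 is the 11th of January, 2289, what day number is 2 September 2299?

Jan 11, 2289 → Jan 11, 2290: 365 days.
Jan 11, 2290 → Jan 11, 2291: 365 days.
Jan 11, 2291 → Jan 11, 2292: 365 days.
Jan 11, 2292 → Jan 11, 2293: 366 days (Feb 29, 2292 is in that span).
Jan 11, 2293 → Jan 11, 2294: 365 days.
Jan 11, 2294 → Jan 11, 2295: 365 days.
Jan 11, 2295 → Jan 11, 2296: 365 days.
Jan 11, 2296 → Jan 11, 2297: 366 days (Feb 29, 2296 is in that span).
Jan 11, 2297 → Jan 11, 2298: 365 days.
Jan 11, 2298 → Jan 11, 2299: 365 days.
Jan 11, 2299 → Feb 11, 2299: 31 days (January has 31).
Feb 11, 2299 → Mar 11, 2299: 28 days (February has 28).
Mar 11, 2299 → Apr 11, 2299: 31 days (March has 31).
Apr 11, 2299 → May 11, 2299: 30 days (April has 30).
May 11, 2299 → Jun 11, 2299: 31 days (May has 31).
Jun 11, 2299 → Jul 11, 2299: 30 days (June has 30).
Jul 11, 2299 → Aug 11, 2299: 31 days (July has 31).
Aug 11, 2299 → Sep 2, 2299: 22 days.
Total: 3886 days.

3886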